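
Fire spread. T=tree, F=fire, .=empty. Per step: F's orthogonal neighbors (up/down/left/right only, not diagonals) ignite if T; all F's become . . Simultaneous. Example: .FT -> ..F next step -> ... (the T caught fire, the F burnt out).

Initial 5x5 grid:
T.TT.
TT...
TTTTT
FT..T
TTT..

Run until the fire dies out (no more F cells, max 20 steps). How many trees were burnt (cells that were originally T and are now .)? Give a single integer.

Answer: 13

Derivation:
Step 1: +3 fires, +1 burnt (F count now 3)
Step 2: +3 fires, +3 burnt (F count now 3)
Step 3: +4 fires, +3 burnt (F count now 4)
Step 4: +1 fires, +4 burnt (F count now 1)
Step 5: +1 fires, +1 burnt (F count now 1)
Step 6: +1 fires, +1 burnt (F count now 1)
Step 7: +0 fires, +1 burnt (F count now 0)
Fire out after step 7
Initially T: 15, now '.': 23
Total burnt (originally-T cells now '.'): 13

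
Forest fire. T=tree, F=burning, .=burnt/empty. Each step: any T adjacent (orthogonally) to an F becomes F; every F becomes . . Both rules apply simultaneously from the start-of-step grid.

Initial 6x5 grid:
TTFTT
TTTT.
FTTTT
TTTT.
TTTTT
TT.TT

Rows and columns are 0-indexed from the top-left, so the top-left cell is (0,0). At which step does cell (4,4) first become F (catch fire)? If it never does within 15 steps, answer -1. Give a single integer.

Step 1: cell (4,4)='T' (+6 fires, +2 burnt)
Step 2: cell (4,4)='T' (+7 fires, +6 burnt)
Step 3: cell (4,4)='T' (+4 fires, +7 burnt)
Step 4: cell (4,4)='T' (+4 fires, +4 burnt)
Step 5: cell (4,4)='T' (+1 fires, +4 burnt)
Step 6: cell (4,4)='F' (+2 fires, +1 burnt)
  -> target ignites at step 6
Step 7: cell (4,4)='.' (+1 fires, +2 burnt)
Step 8: cell (4,4)='.' (+0 fires, +1 burnt)
  fire out at step 8

6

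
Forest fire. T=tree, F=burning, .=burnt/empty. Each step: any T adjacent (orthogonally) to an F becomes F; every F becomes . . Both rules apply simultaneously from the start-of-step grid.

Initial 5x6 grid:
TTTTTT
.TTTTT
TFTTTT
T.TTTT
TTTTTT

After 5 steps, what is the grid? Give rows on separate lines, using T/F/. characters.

Step 1: 3 trees catch fire, 1 burn out
  TTTTTT
  .FTTTT
  F.FTTT
  T.TTTT
  TTTTTT
Step 2: 5 trees catch fire, 3 burn out
  TFTTTT
  ..FTTT
  ...FTT
  F.FTTT
  TTTTTT
Step 3: 7 trees catch fire, 5 burn out
  F.FTTT
  ...FTT
  ....FT
  ...FTT
  FTFTTT
Step 4: 6 trees catch fire, 7 burn out
  ...FTT
  ....FT
  .....F
  ....FT
  .F.FTT
Step 5: 4 trees catch fire, 6 burn out
  ....FT
  .....F
  ......
  .....F
  ....FT

....FT
.....F
......
.....F
....FT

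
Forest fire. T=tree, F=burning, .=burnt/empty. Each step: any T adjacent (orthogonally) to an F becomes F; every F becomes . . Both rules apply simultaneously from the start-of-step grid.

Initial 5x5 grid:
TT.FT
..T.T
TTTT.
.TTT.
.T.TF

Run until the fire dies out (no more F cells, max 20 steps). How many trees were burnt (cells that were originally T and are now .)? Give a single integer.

Step 1: +2 fires, +2 burnt (F count now 2)
Step 2: +2 fires, +2 burnt (F count now 2)
Step 3: +2 fires, +2 burnt (F count now 2)
Step 4: +2 fires, +2 burnt (F count now 2)
Step 5: +3 fires, +2 burnt (F count now 3)
Step 6: +1 fires, +3 burnt (F count now 1)
Step 7: +0 fires, +1 burnt (F count now 0)
Fire out after step 7
Initially T: 14, now '.': 23
Total burnt (originally-T cells now '.'): 12

Answer: 12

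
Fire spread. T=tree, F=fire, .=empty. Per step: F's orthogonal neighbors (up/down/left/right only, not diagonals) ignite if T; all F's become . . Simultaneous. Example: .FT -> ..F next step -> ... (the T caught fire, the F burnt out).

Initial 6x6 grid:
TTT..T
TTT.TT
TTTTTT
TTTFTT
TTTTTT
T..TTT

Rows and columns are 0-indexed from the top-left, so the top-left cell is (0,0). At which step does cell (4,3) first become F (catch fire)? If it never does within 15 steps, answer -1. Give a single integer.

Step 1: cell (4,3)='F' (+4 fires, +1 burnt)
  -> target ignites at step 1
Step 2: cell (4,3)='.' (+7 fires, +4 burnt)
Step 3: cell (4,3)='.' (+8 fires, +7 burnt)
Step 4: cell (4,3)='.' (+6 fires, +8 burnt)
Step 5: cell (4,3)='.' (+4 fires, +6 burnt)
Step 6: cell (4,3)='.' (+1 fires, +4 burnt)
Step 7: cell (4,3)='.' (+0 fires, +1 burnt)
  fire out at step 7

1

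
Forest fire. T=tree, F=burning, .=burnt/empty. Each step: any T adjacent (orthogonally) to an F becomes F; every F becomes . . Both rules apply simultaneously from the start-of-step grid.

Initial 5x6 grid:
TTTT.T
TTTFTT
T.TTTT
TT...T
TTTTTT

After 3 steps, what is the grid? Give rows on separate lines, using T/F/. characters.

Step 1: 4 trees catch fire, 1 burn out
  TTTF.T
  TTF.FT
  T.TFTT
  TT...T
  TTTTTT
Step 2: 5 trees catch fire, 4 burn out
  TTF..T
  TF...F
  T.F.FT
  TT...T
  TTTTTT
Step 3: 4 trees catch fire, 5 burn out
  TF...F
  F.....
  T....F
  TT...T
  TTTTTT

TF...F
F.....
T....F
TT...T
TTTTTT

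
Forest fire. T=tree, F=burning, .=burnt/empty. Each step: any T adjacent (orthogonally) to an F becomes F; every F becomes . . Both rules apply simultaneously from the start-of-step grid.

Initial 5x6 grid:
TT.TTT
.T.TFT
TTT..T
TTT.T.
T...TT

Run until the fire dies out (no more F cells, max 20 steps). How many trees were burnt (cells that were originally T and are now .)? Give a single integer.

Answer: 6

Derivation:
Step 1: +3 fires, +1 burnt (F count now 3)
Step 2: +3 fires, +3 burnt (F count now 3)
Step 3: +0 fires, +3 burnt (F count now 0)
Fire out after step 3
Initially T: 19, now '.': 17
Total burnt (originally-T cells now '.'): 6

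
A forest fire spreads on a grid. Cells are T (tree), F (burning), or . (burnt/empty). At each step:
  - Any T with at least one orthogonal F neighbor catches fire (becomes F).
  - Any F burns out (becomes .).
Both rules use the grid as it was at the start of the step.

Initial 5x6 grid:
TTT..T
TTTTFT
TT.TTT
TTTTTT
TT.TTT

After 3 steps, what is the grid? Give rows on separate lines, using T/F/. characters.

Step 1: 3 trees catch fire, 1 burn out
  TTT..T
  TTTF.F
  TT.TFT
  TTTTTT
  TT.TTT
Step 2: 5 trees catch fire, 3 burn out
  TTT..F
  TTF...
  TT.F.F
  TTTTFT
  TT.TTT
Step 3: 5 trees catch fire, 5 burn out
  TTF...
  TF....
  TT....
  TTTF.F
  TT.TFT

TTF...
TF....
TT....
TTTF.F
TT.TFT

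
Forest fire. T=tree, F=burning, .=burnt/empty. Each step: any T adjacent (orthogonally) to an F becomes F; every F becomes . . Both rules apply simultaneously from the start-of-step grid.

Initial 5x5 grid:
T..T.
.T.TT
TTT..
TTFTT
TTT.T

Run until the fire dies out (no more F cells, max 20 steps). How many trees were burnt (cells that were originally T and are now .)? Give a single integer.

Answer: 12

Derivation:
Step 1: +4 fires, +1 burnt (F count now 4)
Step 2: +4 fires, +4 burnt (F count now 4)
Step 3: +4 fires, +4 burnt (F count now 4)
Step 4: +0 fires, +4 burnt (F count now 0)
Fire out after step 4
Initially T: 16, now '.': 21
Total burnt (originally-T cells now '.'): 12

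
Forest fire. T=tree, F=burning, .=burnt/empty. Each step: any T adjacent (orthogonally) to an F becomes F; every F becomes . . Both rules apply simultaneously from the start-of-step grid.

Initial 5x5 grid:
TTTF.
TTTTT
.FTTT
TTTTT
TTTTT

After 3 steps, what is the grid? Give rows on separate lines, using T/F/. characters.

Step 1: 5 trees catch fire, 2 burn out
  TTF..
  TFTFT
  ..FTT
  TFTTT
  TTTTT
Step 2: 8 trees catch fire, 5 burn out
  TF...
  F.F.F
  ...FT
  F.FTT
  TFTTT
Step 3: 5 trees catch fire, 8 burn out
  F....
  .....
  ....F
  ...FT
  F.FTT

F....
.....
....F
...FT
F.FTT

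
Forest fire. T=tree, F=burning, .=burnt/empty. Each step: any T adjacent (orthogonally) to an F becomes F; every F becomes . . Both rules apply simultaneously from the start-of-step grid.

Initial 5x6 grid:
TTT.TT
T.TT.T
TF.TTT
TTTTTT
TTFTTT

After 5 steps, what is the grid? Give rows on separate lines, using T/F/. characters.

Step 1: 5 trees catch fire, 2 burn out
  TTT.TT
  T.TT.T
  F..TTT
  TFFTTT
  TF.FTT
Step 2: 5 trees catch fire, 5 burn out
  TTT.TT
  F.TT.T
  ...TTT
  F..FTT
  F...FT
Step 3: 4 trees catch fire, 5 burn out
  FTT.TT
  ..TT.T
  ...FTT
  ....FT
  .....F
Step 4: 4 trees catch fire, 4 burn out
  .FT.TT
  ..TF.T
  ....FT
  .....F
  ......
Step 5: 3 trees catch fire, 4 burn out
  ..F.TT
  ..F..T
  .....F
  ......
  ......

..F.TT
..F..T
.....F
......
......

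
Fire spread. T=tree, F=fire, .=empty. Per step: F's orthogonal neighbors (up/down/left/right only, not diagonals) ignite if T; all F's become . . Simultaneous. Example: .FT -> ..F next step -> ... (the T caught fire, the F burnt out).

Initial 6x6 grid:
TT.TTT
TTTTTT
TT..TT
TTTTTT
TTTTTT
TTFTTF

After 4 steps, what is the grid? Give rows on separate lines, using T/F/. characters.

Step 1: 5 trees catch fire, 2 burn out
  TT.TTT
  TTTTTT
  TT..TT
  TTTTTT
  TTFTTF
  TF.FF.
Step 2: 6 trees catch fire, 5 burn out
  TT.TTT
  TTTTTT
  TT..TT
  TTFTTF
  TF.FF.
  F.....
Step 3: 5 trees catch fire, 6 burn out
  TT.TTT
  TTTTTT
  TT..TF
  TF.FF.
  F.....
  ......
Step 4: 4 trees catch fire, 5 burn out
  TT.TTT
  TTTTTF
  TF..F.
  F.....
  ......
  ......

TT.TTT
TTTTTF
TF..F.
F.....
......
......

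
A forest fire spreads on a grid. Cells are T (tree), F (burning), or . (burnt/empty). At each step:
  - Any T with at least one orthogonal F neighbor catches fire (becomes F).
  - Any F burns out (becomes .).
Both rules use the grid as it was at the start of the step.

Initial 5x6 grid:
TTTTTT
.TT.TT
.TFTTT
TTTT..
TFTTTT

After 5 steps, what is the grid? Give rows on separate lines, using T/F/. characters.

Step 1: 7 trees catch fire, 2 burn out
  TTTTTT
  .TF.TT
  .F.FTT
  TFFT..
  F.FTTT
Step 2: 6 trees catch fire, 7 burn out
  TTFTTT
  .F..TT
  ....FT
  F..F..
  ...FTT
Step 3: 5 trees catch fire, 6 burn out
  TF.FTT
  ....FT
  .....F
  ......
  ....FT
Step 4: 4 trees catch fire, 5 burn out
  F...FT
  .....F
  ......
  ......
  .....F
Step 5: 1 trees catch fire, 4 burn out
  .....F
  ......
  ......
  ......
  ......

.....F
......
......
......
......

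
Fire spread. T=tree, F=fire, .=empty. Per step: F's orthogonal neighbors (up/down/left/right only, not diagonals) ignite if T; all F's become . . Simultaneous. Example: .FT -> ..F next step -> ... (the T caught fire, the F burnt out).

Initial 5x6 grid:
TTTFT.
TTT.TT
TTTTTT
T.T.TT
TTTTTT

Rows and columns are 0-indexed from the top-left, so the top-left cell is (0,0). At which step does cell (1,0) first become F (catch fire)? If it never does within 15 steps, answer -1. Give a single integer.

Step 1: cell (1,0)='T' (+2 fires, +1 burnt)
Step 2: cell (1,0)='T' (+3 fires, +2 burnt)
Step 3: cell (1,0)='T' (+5 fires, +3 burnt)
Step 4: cell (1,0)='F' (+6 fires, +5 burnt)
  -> target ignites at step 4
Step 5: cell (1,0)='.' (+4 fires, +6 burnt)
Step 6: cell (1,0)='.' (+4 fires, +4 burnt)
Step 7: cell (1,0)='.' (+1 fires, +4 burnt)
Step 8: cell (1,0)='.' (+0 fires, +1 burnt)
  fire out at step 8

4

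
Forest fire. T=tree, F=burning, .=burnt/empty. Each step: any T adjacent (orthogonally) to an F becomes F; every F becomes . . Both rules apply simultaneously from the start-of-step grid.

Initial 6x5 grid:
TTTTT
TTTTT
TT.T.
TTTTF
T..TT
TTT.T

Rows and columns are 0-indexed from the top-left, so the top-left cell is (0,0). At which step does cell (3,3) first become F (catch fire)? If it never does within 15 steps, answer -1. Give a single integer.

Step 1: cell (3,3)='F' (+2 fires, +1 burnt)
  -> target ignites at step 1
Step 2: cell (3,3)='.' (+4 fires, +2 burnt)
Step 3: cell (3,3)='.' (+2 fires, +4 burnt)
Step 4: cell (3,3)='.' (+5 fires, +2 burnt)
Step 5: cell (3,3)='.' (+5 fires, +5 burnt)
Step 6: cell (3,3)='.' (+3 fires, +5 burnt)
Step 7: cell (3,3)='.' (+2 fires, +3 burnt)
Step 8: cell (3,3)='.' (+1 fires, +2 burnt)
Step 9: cell (3,3)='.' (+0 fires, +1 burnt)
  fire out at step 9

1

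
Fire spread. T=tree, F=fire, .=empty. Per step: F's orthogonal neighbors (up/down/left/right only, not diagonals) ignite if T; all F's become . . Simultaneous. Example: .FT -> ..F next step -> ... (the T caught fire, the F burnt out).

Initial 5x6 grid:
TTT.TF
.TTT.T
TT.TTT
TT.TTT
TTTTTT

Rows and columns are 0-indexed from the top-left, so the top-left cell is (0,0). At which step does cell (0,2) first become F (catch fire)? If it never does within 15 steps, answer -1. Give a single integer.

Step 1: cell (0,2)='T' (+2 fires, +1 burnt)
Step 2: cell (0,2)='T' (+1 fires, +2 burnt)
Step 3: cell (0,2)='T' (+2 fires, +1 burnt)
Step 4: cell (0,2)='T' (+3 fires, +2 burnt)
Step 5: cell (0,2)='T' (+3 fires, +3 burnt)
Step 6: cell (0,2)='T' (+2 fires, +3 burnt)
Step 7: cell (0,2)='F' (+3 fires, +2 burnt)
  -> target ignites at step 7
Step 8: cell (0,2)='.' (+3 fires, +3 burnt)
Step 9: cell (0,2)='.' (+4 fires, +3 burnt)
Step 10: cell (0,2)='.' (+1 fires, +4 burnt)
Step 11: cell (0,2)='.' (+0 fires, +1 burnt)
  fire out at step 11

7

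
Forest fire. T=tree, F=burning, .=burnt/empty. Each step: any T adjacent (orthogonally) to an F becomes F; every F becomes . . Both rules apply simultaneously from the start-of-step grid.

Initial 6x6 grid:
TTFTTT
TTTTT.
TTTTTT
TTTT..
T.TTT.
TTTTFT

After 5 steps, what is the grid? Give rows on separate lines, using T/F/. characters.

Step 1: 6 trees catch fire, 2 burn out
  TF.FTT
  TTFTT.
  TTTTTT
  TTTT..
  T.TTF.
  TTTF.F
Step 2: 7 trees catch fire, 6 burn out
  F...FT
  TF.FT.
  TTFTTT
  TTTT..
  T.TF..
  TTF...
Step 3: 9 trees catch fire, 7 burn out
  .....F
  F...F.
  TF.FTT
  TTFF..
  T.F...
  TF....
Step 4: 4 trees catch fire, 9 burn out
  ......
  ......
  F...FT
  TF....
  T.....
  F.....
Step 5: 3 trees catch fire, 4 burn out
  ......
  ......
  .....F
  F.....
  F.....
  ......

......
......
.....F
F.....
F.....
......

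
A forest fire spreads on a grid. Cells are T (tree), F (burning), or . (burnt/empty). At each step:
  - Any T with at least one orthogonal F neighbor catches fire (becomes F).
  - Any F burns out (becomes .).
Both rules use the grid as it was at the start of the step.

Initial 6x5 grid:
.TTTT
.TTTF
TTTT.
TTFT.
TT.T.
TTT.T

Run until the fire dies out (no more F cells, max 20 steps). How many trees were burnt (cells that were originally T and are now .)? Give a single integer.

Answer: 20

Derivation:
Step 1: +5 fires, +2 burnt (F count now 5)
Step 2: +7 fires, +5 burnt (F count now 7)
Step 3: +5 fires, +7 burnt (F count now 5)
Step 4: +3 fires, +5 burnt (F count now 3)
Step 5: +0 fires, +3 burnt (F count now 0)
Fire out after step 5
Initially T: 21, now '.': 29
Total burnt (originally-T cells now '.'): 20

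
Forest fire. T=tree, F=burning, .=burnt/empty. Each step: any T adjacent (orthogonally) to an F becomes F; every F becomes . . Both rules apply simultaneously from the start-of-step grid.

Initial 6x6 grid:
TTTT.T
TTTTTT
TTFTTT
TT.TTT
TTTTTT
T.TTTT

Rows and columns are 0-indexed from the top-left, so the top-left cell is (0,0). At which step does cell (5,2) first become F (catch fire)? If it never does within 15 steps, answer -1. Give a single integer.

Step 1: cell (5,2)='T' (+3 fires, +1 burnt)
Step 2: cell (5,2)='T' (+7 fires, +3 burnt)
Step 3: cell (5,2)='T' (+9 fires, +7 burnt)
Step 4: cell (5,2)='T' (+7 fires, +9 burnt)
Step 5: cell (5,2)='F' (+5 fires, +7 burnt)
  -> target ignites at step 5
Step 6: cell (5,2)='.' (+1 fires, +5 burnt)
Step 7: cell (5,2)='.' (+0 fires, +1 burnt)
  fire out at step 7

5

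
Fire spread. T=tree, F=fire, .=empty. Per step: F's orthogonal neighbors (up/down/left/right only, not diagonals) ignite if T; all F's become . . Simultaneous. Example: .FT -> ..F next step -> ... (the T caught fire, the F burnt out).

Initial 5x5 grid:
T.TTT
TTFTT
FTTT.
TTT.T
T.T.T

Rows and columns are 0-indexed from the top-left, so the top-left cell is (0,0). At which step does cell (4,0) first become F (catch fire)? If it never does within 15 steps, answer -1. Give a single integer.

Step 1: cell (4,0)='T' (+7 fires, +2 burnt)
Step 2: cell (4,0)='F' (+7 fires, +7 burnt)
  -> target ignites at step 2
Step 3: cell (4,0)='.' (+2 fires, +7 burnt)
Step 4: cell (4,0)='.' (+0 fires, +2 burnt)
  fire out at step 4

2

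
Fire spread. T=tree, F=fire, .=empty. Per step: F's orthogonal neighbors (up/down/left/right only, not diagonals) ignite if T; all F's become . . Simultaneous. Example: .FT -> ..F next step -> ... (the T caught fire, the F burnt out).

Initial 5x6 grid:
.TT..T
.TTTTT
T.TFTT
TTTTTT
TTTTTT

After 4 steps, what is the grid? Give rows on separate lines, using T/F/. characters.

Step 1: 4 trees catch fire, 1 burn out
  .TT..T
  .TTFTT
  T.F.FT
  TTTFTT
  TTTTTT
Step 2: 6 trees catch fire, 4 burn out
  .TT..T
  .TF.FT
  T....F
  TTF.FT
  TTTFTT
Step 3: 7 trees catch fire, 6 burn out
  .TF..T
  .F...F
  T.....
  TF...F
  TTF.FT
Step 4: 5 trees catch fire, 7 burn out
  .F...F
  ......
  T.....
  F.....
  TF...F

.F...F
......
T.....
F.....
TF...F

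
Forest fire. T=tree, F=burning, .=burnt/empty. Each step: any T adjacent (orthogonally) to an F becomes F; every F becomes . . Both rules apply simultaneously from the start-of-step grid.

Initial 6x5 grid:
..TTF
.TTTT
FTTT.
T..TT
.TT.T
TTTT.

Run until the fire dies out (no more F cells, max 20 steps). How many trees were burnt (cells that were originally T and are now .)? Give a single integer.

Answer: 13

Derivation:
Step 1: +4 fires, +2 burnt (F count now 4)
Step 2: +4 fires, +4 burnt (F count now 4)
Step 3: +2 fires, +4 burnt (F count now 2)
Step 4: +1 fires, +2 burnt (F count now 1)
Step 5: +1 fires, +1 burnt (F count now 1)
Step 6: +1 fires, +1 burnt (F count now 1)
Step 7: +0 fires, +1 burnt (F count now 0)
Fire out after step 7
Initially T: 19, now '.': 24
Total burnt (originally-T cells now '.'): 13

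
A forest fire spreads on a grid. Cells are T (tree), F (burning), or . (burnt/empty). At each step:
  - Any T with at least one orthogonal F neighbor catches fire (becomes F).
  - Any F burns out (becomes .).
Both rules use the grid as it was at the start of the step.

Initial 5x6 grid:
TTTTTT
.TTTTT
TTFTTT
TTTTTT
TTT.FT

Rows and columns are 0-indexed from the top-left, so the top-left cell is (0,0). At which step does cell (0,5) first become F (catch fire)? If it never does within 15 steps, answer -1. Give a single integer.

Step 1: cell (0,5)='T' (+6 fires, +2 burnt)
Step 2: cell (0,5)='T' (+9 fires, +6 burnt)
Step 3: cell (0,5)='T' (+6 fires, +9 burnt)
Step 4: cell (0,5)='T' (+4 fires, +6 burnt)
Step 5: cell (0,5)='F' (+1 fires, +4 burnt)
  -> target ignites at step 5
Step 6: cell (0,5)='.' (+0 fires, +1 burnt)
  fire out at step 6

5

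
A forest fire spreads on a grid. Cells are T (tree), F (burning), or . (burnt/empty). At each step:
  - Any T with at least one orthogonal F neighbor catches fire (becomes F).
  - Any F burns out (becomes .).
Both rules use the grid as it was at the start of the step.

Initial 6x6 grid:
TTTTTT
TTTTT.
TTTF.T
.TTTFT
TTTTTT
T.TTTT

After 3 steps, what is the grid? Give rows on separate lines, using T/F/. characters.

Step 1: 5 trees catch fire, 2 burn out
  TTTTTT
  TTTFT.
  TTF..T
  .TTF.F
  TTTTFT
  T.TTTT
Step 2: 9 trees catch fire, 5 burn out
  TTTFTT
  TTF.F.
  TF...F
  .TF...
  TTTF.F
  T.TTFT
Step 3: 8 trees catch fire, 9 burn out
  TTF.FT
  TF....
  F.....
  .F....
  TTF...
  T.TF.F

TTF.FT
TF....
F.....
.F....
TTF...
T.TF.F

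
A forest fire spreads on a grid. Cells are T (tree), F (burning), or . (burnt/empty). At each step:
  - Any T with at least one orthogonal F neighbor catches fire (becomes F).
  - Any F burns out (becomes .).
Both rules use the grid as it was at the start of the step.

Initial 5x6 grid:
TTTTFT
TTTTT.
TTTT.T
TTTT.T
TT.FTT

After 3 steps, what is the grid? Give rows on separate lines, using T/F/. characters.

Step 1: 5 trees catch fire, 2 burn out
  TTTF.F
  TTTTF.
  TTTT.T
  TTTF.T
  TT..FT
Step 2: 5 trees catch fire, 5 burn out
  TTF...
  TTTF..
  TTTF.T
  TTF..T
  TT...F
Step 3: 5 trees catch fire, 5 burn out
  TF....
  TTF...
  TTF..T
  TF...F
  TT....

TF....
TTF...
TTF..T
TF...F
TT....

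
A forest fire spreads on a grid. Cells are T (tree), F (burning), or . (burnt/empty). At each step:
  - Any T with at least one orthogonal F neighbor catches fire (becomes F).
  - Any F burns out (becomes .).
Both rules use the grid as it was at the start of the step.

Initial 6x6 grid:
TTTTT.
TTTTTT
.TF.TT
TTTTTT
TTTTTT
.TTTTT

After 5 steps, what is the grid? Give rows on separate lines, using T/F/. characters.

Step 1: 3 trees catch fire, 1 burn out
  TTTTT.
  TTFTTT
  .F..TT
  TTFTTT
  TTTTTT
  .TTTTT
Step 2: 6 trees catch fire, 3 burn out
  TTFTT.
  TF.FTT
  ....TT
  TF.FTT
  TTFTTT
  .TTTTT
Step 3: 9 trees catch fire, 6 burn out
  TF.FT.
  F...FT
  ....TT
  F...FT
  TF.FTT
  .TFTTT
Step 4: 9 trees catch fire, 9 burn out
  F...F.
  .....F
  ....FT
  .....F
  F...FT
  .F.FTT
Step 5: 3 trees catch fire, 9 burn out
  ......
  ......
  .....F
  ......
  .....F
  ....FT

......
......
.....F
......
.....F
....FT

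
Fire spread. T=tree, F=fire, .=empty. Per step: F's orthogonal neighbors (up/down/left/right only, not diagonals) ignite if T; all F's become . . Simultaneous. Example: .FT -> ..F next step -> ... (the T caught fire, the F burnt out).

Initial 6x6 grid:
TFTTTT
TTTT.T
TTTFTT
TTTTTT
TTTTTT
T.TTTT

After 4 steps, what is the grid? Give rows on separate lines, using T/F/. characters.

Step 1: 7 trees catch fire, 2 burn out
  F.FTTT
  TFTF.T
  TTF.FT
  TTTFTT
  TTTTTT
  T.TTTT
Step 2: 8 trees catch fire, 7 burn out
  ...FTT
  F.F..T
  TF...F
  TTF.FT
  TTTFTT
  T.TTTT
Step 3: 8 trees catch fire, 8 burn out
  ....FT
  .....F
  F.....
  TF...F
  TTF.FT
  T.TFTT
Step 4: 6 trees catch fire, 8 burn out
  .....F
  ......
  ......
  F.....
  TF...F
  T.F.FT

.....F
......
......
F.....
TF...F
T.F.FT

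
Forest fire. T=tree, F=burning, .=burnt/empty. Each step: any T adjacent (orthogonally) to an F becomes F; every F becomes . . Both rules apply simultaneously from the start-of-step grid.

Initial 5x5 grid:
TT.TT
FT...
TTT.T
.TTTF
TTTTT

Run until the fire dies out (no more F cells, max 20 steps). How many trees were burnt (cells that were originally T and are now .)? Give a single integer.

Answer: 15

Derivation:
Step 1: +6 fires, +2 burnt (F count now 6)
Step 2: +4 fires, +6 burnt (F count now 4)
Step 3: +3 fires, +4 burnt (F count now 3)
Step 4: +1 fires, +3 burnt (F count now 1)
Step 5: +1 fires, +1 burnt (F count now 1)
Step 6: +0 fires, +1 burnt (F count now 0)
Fire out after step 6
Initially T: 17, now '.': 23
Total burnt (originally-T cells now '.'): 15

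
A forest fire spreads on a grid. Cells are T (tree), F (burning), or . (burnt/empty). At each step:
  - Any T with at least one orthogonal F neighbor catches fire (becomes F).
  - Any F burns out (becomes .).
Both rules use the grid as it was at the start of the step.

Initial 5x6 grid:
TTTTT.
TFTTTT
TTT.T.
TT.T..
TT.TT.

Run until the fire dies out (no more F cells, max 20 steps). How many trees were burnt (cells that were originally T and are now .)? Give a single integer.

Answer: 18

Derivation:
Step 1: +4 fires, +1 burnt (F count now 4)
Step 2: +6 fires, +4 burnt (F count now 6)
Step 3: +4 fires, +6 burnt (F count now 4)
Step 4: +4 fires, +4 burnt (F count now 4)
Step 5: +0 fires, +4 burnt (F count now 0)
Fire out after step 5
Initially T: 21, now '.': 27
Total burnt (originally-T cells now '.'): 18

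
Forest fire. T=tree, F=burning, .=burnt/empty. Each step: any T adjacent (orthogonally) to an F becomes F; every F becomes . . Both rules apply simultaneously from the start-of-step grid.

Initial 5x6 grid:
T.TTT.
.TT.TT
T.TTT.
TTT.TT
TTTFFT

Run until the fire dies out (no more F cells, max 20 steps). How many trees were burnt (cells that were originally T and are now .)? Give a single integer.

Answer: 20

Derivation:
Step 1: +3 fires, +2 burnt (F count now 3)
Step 2: +4 fires, +3 burnt (F count now 4)
Step 3: +5 fires, +4 burnt (F count now 5)
Step 4: +4 fires, +5 burnt (F count now 4)
Step 5: +4 fires, +4 burnt (F count now 4)
Step 6: +0 fires, +4 burnt (F count now 0)
Fire out after step 6
Initially T: 21, now '.': 29
Total burnt (originally-T cells now '.'): 20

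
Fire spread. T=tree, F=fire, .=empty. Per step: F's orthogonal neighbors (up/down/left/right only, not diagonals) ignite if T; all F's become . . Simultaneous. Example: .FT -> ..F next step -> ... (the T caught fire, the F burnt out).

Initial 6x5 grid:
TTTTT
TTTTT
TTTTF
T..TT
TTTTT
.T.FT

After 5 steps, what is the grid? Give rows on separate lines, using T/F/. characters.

Step 1: 5 trees catch fire, 2 burn out
  TTTTT
  TTTTF
  TTTF.
  T..TF
  TTTFT
  .T..F
Step 2: 6 trees catch fire, 5 burn out
  TTTTF
  TTTF.
  TTF..
  T..F.
  TTF.F
  .T...
Step 3: 4 trees catch fire, 6 burn out
  TTTF.
  TTF..
  TF...
  T....
  TF...
  .T...
Step 4: 5 trees catch fire, 4 burn out
  TTF..
  TF...
  F....
  T....
  F....
  .F...
Step 5: 3 trees catch fire, 5 burn out
  TF...
  F....
  .....
  F....
  .....
  .....

TF...
F....
.....
F....
.....
.....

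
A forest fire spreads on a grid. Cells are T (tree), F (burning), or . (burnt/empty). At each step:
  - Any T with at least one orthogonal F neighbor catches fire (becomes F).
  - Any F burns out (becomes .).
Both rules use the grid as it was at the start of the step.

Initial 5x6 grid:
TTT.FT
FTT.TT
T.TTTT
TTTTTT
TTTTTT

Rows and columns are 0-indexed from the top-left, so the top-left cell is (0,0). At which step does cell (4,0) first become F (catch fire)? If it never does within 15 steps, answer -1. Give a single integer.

Step 1: cell (4,0)='T' (+5 fires, +2 burnt)
Step 2: cell (4,0)='T' (+5 fires, +5 burnt)
Step 3: cell (4,0)='F' (+7 fires, +5 burnt)
  -> target ignites at step 3
Step 4: cell (4,0)='.' (+5 fires, +7 burnt)
Step 5: cell (4,0)='.' (+3 fires, +5 burnt)
Step 6: cell (4,0)='.' (+0 fires, +3 burnt)
  fire out at step 6

3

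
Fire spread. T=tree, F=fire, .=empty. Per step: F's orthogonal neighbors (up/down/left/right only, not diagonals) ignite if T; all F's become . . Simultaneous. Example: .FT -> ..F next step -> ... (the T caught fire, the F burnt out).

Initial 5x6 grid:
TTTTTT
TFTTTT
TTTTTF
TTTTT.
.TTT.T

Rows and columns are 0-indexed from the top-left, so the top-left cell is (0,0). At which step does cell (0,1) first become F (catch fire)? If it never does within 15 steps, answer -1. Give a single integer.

Step 1: cell (0,1)='F' (+6 fires, +2 burnt)
  -> target ignites at step 1
Step 2: cell (0,1)='.' (+10 fires, +6 burnt)
Step 3: cell (0,1)='.' (+6 fires, +10 burnt)
Step 4: cell (0,1)='.' (+2 fires, +6 burnt)
Step 5: cell (0,1)='.' (+0 fires, +2 burnt)
  fire out at step 5

1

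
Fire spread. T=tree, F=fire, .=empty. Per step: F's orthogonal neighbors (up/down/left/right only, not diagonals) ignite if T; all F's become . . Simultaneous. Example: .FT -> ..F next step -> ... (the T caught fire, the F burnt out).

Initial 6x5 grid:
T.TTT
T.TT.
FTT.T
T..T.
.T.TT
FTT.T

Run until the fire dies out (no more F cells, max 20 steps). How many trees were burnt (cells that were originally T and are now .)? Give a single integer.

Answer: 13

Derivation:
Step 1: +4 fires, +2 burnt (F count now 4)
Step 2: +4 fires, +4 burnt (F count now 4)
Step 3: +1 fires, +4 burnt (F count now 1)
Step 4: +2 fires, +1 burnt (F count now 2)
Step 5: +1 fires, +2 burnt (F count now 1)
Step 6: +1 fires, +1 burnt (F count now 1)
Step 7: +0 fires, +1 burnt (F count now 0)
Fire out after step 7
Initially T: 18, now '.': 25
Total burnt (originally-T cells now '.'): 13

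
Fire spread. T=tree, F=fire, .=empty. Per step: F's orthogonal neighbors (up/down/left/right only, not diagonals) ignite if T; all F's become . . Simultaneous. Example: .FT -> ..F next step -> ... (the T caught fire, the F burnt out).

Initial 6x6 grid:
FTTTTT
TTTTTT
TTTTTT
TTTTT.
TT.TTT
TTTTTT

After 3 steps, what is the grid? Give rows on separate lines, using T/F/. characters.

Step 1: 2 trees catch fire, 1 burn out
  .FTTTT
  FTTTTT
  TTTTTT
  TTTTT.
  TT.TTT
  TTTTTT
Step 2: 3 trees catch fire, 2 burn out
  ..FTTT
  .FTTTT
  FTTTTT
  TTTTT.
  TT.TTT
  TTTTTT
Step 3: 4 trees catch fire, 3 burn out
  ...FTT
  ..FTTT
  .FTTTT
  FTTTT.
  TT.TTT
  TTTTTT

...FTT
..FTTT
.FTTTT
FTTTT.
TT.TTT
TTTTTT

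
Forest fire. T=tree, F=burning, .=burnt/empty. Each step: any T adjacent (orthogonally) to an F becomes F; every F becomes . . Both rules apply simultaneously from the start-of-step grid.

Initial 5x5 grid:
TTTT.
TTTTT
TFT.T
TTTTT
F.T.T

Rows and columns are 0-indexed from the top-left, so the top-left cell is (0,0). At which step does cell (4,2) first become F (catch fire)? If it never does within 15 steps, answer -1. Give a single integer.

Step 1: cell (4,2)='T' (+5 fires, +2 burnt)
Step 2: cell (4,2)='T' (+4 fires, +5 burnt)
Step 3: cell (4,2)='F' (+5 fires, +4 burnt)
  -> target ignites at step 3
Step 4: cell (4,2)='.' (+3 fires, +5 burnt)
Step 5: cell (4,2)='.' (+2 fires, +3 burnt)
Step 6: cell (4,2)='.' (+0 fires, +2 burnt)
  fire out at step 6

3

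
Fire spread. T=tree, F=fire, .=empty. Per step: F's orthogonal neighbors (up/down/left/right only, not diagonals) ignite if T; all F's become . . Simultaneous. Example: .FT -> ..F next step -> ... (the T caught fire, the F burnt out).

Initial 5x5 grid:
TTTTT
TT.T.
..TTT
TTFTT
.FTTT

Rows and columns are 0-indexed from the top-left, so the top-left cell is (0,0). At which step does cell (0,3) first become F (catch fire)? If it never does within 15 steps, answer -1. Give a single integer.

Step 1: cell (0,3)='T' (+4 fires, +2 burnt)
Step 2: cell (0,3)='T' (+4 fires, +4 burnt)
Step 3: cell (0,3)='T' (+3 fires, +4 burnt)
Step 4: cell (0,3)='F' (+1 fires, +3 burnt)
  -> target ignites at step 4
Step 5: cell (0,3)='.' (+2 fires, +1 burnt)
Step 6: cell (0,3)='.' (+1 fires, +2 burnt)
Step 7: cell (0,3)='.' (+2 fires, +1 burnt)
Step 8: cell (0,3)='.' (+1 fires, +2 burnt)
Step 9: cell (0,3)='.' (+0 fires, +1 burnt)
  fire out at step 9

4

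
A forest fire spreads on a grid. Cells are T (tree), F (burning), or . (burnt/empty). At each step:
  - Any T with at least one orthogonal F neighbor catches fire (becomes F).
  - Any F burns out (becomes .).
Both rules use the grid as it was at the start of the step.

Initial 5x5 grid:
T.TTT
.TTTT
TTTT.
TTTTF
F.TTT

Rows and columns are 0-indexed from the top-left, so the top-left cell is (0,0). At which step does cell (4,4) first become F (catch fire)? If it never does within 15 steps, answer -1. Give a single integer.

Step 1: cell (4,4)='F' (+3 fires, +2 burnt)
  -> target ignites at step 1
Step 2: cell (4,4)='.' (+5 fires, +3 burnt)
Step 3: cell (4,4)='.' (+4 fires, +5 burnt)
Step 4: cell (4,4)='.' (+4 fires, +4 burnt)
Step 5: cell (4,4)='.' (+2 fires, +4 burnt)
Step 6: cell (4,4)='.' (+0 fires, +2 burnt)
  fire out at step 6

1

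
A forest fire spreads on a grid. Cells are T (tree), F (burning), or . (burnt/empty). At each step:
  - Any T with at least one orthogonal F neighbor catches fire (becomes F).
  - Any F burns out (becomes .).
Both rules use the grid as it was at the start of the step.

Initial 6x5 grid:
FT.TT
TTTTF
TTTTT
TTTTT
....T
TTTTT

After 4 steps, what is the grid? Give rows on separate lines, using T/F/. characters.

Step 1: 5 trees catch fire, 2 burn out
  .F.TF
  FTTF.
  TTTTF
  TTTTT
  ....T
  TTTTT
Step 2: 6 trees catch fire, 5 burn out
  ...F.
  .FF..
  FTTF.
  TTTTF
  ....T
  TTTTT
Step 3: 5 trees catch fire, 6 burn out
  .....
  .....
  .FF..
  FTTF.
  ....F
  TTTTT
Step 4: 3 trees catch fire, 5 burn out
  .....
  .....
  .....
  .FF..
  .....
  TTTTF

.....
.....
.....
.FF..
.....
TTTTF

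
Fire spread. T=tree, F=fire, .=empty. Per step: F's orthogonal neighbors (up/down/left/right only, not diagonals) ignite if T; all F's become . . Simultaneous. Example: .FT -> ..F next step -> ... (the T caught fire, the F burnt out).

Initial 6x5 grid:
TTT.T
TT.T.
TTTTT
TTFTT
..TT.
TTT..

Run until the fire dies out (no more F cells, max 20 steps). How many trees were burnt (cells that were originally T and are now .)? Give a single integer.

Step 1: +4 fires, +1 burnt (F count now 4)
Step 2: +6 fires, +4 burnt (F count now 6)
Step 3: +5 fires, +6 burnt (F count now 5)
Step 4: +3 fires, +5 burnt (F count now 3)
Step 5: +2 fires, +3 burnt (F count now 2)
Step 6: +0 fires, +2 burnt (F count now 0)
Fire out after step 6
Initially T: 21, now '.': 29
Total burnt (originally-T cells now '.'): 20

Answer: 20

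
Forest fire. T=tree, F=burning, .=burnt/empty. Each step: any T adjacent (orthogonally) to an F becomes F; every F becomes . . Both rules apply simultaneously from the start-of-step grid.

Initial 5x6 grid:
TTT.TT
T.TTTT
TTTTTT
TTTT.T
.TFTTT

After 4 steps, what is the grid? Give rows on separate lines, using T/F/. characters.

Step 1: 3 trees catch fire, 1 burn out
  TTT.TT
  T.TTTT
  TTTTTT
  TTFT.T
  .F.FTT
Step 2: 4 trees catch fire, 3 burn out
  TTT.TT
  T.TTTT
  TTFTTT
  TF.F.T
  ....FT
Step 3: 5 trees catch fire, 4 burn out
  TTT.TT
  T.FTTT
  TF.FTT
  F....T
  .....F
Step 4: 5 trees catch fire, 5 burn out
  TTF.TT
  T..FTT
  F...FT
  .....F
  ......

TTF.TT
T..FTT
F...FT
.....F
......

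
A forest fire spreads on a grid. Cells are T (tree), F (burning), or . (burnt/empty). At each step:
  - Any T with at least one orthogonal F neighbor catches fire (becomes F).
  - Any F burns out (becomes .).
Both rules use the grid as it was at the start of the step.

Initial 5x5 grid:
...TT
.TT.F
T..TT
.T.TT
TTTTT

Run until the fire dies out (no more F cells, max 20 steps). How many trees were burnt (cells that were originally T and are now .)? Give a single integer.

Step 1: +2 fires, +1 burnt (F count now 2)
Step 2: +3 fires, +2 burnt (F count now 3)
Step 3: +2 fires, +3 burnt (F count now 2)
Step 4: +1 fires, +2 burnt (F count now 1)
Step 5: +1 fires, +1 burnt (F count now 1)
Step 6: +1 fires, +1 burnt (F count now 1)
Step 7: +2 fires, +1 burnt (F count now 2)
Step 8: +0 fires, +2 burnt (F count now 0)
Fire out after step 8
Initially T: 15, now '.': 22
Total burnt (originally-T cells now '.'): 12

Answer: 12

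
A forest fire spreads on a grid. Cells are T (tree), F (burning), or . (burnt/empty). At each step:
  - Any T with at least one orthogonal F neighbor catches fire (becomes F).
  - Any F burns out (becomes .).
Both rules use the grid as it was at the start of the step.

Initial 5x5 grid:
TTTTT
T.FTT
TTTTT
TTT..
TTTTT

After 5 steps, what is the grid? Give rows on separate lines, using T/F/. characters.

Step 1: 3 trees catch fire, 1 burn out
  TTFTT
  T..FT
  TTFTT
  TTT..
  TTTTT
Step 2: 6 trees catch fire, 3 burn out
  TF.FT
  T...F
  TF.FT
  TTF..
  TTTTT
Step 3: 6 trees catch fire, 6 burn out
  F...F
  T....
  F...F
  TF...
  TTFTT
Step 4: 4 trees catch fire, 6 burn out
  .....
  F....
  .....
  F....
  TF.FT
Step 5: 2 trees catch fire, 4 burn out
  .....
  .....
  .....
  .....
  F...F

.....
.....
.....
.....
F...F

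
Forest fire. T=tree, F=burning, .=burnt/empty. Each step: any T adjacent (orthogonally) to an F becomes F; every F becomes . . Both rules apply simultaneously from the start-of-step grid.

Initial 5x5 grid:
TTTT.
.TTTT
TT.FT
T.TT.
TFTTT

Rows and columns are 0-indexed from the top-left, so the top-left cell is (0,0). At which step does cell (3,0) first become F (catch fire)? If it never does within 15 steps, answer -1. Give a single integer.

Step 1: cell (3,0)='T' (+5 fires, +2 burnt)
Step 2: cell (3,0)='F' (+6 fires, +5 burnt)
  -> target ignites at step 2
Step 3: cell (3,0)='.' (+4 fires, +6 burnt)
Step 4: cell (3,0)='.' (+2 fires, +4 burnt)
Step 5: cell (3,0)='.' (+1 fires, +2 burnt)
Step 6: cell (3,0)='.' (+0 fires, +1 burnt)
  fire out at step 6

2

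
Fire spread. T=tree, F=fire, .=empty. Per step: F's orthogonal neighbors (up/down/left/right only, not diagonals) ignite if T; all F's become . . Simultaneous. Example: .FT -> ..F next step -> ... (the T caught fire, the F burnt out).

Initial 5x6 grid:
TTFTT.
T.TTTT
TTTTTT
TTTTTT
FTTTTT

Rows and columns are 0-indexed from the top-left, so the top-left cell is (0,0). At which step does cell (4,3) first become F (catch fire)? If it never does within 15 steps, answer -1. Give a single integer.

Step 1: cell (4,3)='T' (+5 fires, +2 burnt)
Step 2: cell (4,3)='T' (+7 fires, +5 burnt)
Step 3: cell (4,3)='F' (+6 fires, +7 burnt)
  -> target ignites at step 3
Step 4: cell (4,3)='.' (+4 fires, +6 burnt)
Step 5: cell (4,3)='.' (+3 fires, +4 burnt)
Step 6: cell (4,3)='.' (+1 fires, +3 burnt)
Step 7: cell (4,3)='.' (+0 fires, +1 burnt)
  fire out at step 7

3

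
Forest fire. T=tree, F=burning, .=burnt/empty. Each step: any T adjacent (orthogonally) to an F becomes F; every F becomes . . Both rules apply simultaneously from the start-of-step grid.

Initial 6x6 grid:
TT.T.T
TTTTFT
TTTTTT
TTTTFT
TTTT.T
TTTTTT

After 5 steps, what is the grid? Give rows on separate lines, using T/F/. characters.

Step 1: 5 trees catch fire, 2 burn out
  TT.T.T
  TTTF.F
  TTTTFT
  TTTF.F
  TTTT.T
  TTTTTT
Step 2: 8 trees catch fire, 5 burn out
  TT.F.F
  TTF...
  TTTF.F
  TTF...
  TTTF.F
  TTTTTT
Step 3: 6 trees catch fire, 8 burn out
  TT....
  TF....
  TTF...
  TF....
  TTF...
  TTTFTF
Step 4: 7 trees catch fire, 6 burn out
  TF....
  F.....
  TF....
  F.....
  TF....
  TTF.F.
Step 5: 4 trees catch fire, 7 burn out
  F.....
  ......
  F.....
  ......
  F.....
  TF....

F.....
......
F.....
......
F.....
TF....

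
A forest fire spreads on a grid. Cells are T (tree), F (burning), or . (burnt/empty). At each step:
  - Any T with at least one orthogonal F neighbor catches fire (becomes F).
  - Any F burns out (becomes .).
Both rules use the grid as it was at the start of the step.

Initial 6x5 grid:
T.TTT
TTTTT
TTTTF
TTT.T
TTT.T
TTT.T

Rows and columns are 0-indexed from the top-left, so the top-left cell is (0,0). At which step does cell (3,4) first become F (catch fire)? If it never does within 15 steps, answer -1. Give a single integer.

Step 1: cell (3,4)='F' (+3 fires, +1 burnt)
  -> target ignites at step 1
Step 2: cell (3,4)='.' (+4 fires, +3 burnt)
Step 3: cell (3,4)='.' (+5 fires, +4 burnt)
Step 4: cell (3,4)='.' (+5 fires, +5 burnt)
Step 5: cell (3,4)='.' (+4 fires, +5 burnt)
Step 6: cell (3,4)='.' (+3 fires, +4 burnt)
Step 7: cell (3,4)='.' (+1 fires, +3 burnt)
Step 8: cell (3,4)='.' (+0 fires, +1 burnt)
  fire out at step 8

1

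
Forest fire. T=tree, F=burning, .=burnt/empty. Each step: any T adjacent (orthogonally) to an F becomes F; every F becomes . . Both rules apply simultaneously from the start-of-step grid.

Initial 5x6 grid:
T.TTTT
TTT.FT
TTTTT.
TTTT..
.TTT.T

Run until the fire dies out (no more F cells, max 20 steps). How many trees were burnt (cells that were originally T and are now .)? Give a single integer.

Step 1: +3 fires, +1 burnt (F count now 3)
Step 2: +3 fires, +3 burnt (F count now 3)
Step 3: +3 fires, +3 burnt (F count now 3)
Step 4: +4 fires, +3 burnt (F count now 4)
Step 5: +4 fires, +4 burnt (F count now 4)
Step 6: +3 fires, +4 burnt (F count now 3)
Step 7: +1 fires, +3 burnt (F count now 1)
Step 8: +0 fires, +1 burnt (F count now 0)
Fire out after step 8
Initially T: 22, now '.': 29
Total burnt (originally-T cells now '.'): 21

Answer: 21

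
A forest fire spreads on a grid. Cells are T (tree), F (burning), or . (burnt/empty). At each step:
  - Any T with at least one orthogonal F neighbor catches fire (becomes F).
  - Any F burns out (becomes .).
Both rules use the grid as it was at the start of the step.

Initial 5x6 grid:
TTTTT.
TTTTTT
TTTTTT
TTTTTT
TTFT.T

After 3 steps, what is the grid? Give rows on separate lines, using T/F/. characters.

Step 1: 3 trees catch fire, 1 burn out
  TTTTT.
  TTTTTT
  TTTTTT
  TTFTTT
  TF.F.T
Step 2: 4 trees catch fire, 3 burn out
  TTTTT.
  TTTTTT
  TTFTTT
  TF.FTT
  F....T
Step 3: 5 trees catch fire, 4 burn out
  TTTTT.
  TTFTTT
  TF.FTT
  F...FT
  .....T

TTTTT.
TTFTTT
TF.FTT
F...FT
.....T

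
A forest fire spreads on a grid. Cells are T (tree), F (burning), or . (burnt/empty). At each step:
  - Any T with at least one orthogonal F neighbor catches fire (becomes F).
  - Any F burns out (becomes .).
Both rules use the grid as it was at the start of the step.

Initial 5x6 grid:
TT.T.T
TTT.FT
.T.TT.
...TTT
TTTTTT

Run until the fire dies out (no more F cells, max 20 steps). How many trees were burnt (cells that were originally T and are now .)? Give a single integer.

Step 1: +2 fires, +1 burnt (F count now 2)
Step 2: +3 fires, +2 burnt (F count now 3)
Step 3: +3 fires, +3 burnt (F count now 3)
Step 4: +2 fires, +3 burnt (F count now 2)
Step 5: +1 fires, +2 burnt (F count now 1)
Step 6: +1 fires, +1 burnt (F count now 1)
Step 7: +1 fires, +1 burnt (F count now 1)
Step 8: +0 fires, +1 burnt (F count now 0)
Fire out after step 8
Initially T: 20, now '.': 23
Total burnt (originally-T cells now '.'): 13

Answer: 13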